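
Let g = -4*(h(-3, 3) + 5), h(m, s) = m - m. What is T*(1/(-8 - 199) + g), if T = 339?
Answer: -467933/69 ≈ -6781.6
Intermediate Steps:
h(m, s) = 0
g = -20 (g = -4*(0 + 5) = -4*5 = -20)
T*(1/(-8 - 199) + g) = 339*(1/(-8 - 199) - 20) = 339*(1/(-207) - 20) = 339*(-1/207 - 20) = 339*(-4141/207) = -467933/69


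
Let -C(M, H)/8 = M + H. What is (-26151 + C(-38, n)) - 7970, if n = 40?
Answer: -34137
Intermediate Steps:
C(M, H) = -8*H - 8*M (C(M, H) = -8*(M + H) = -8*(H + M) = -8*H - 8*M)
(-26151 + C(-38, n)) - 7970 = (-26151 + (-8*40 - 8*(-38))) - 7970 = (-26151 + (-320 + 304)) - 7970 = (-26151 - 16) - 7970 = -26167 - 7970 = -34137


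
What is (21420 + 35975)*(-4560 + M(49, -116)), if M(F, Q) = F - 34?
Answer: -260860275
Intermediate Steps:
M(F, Q) = -34 + F
(21420 + 35975)*(-4560 + M(49, -116)) = (21420 + 35975)*(-4560 + (-34 + 49)) = 57395*(-4560 + 15) = 57395*(-4545) = -260860275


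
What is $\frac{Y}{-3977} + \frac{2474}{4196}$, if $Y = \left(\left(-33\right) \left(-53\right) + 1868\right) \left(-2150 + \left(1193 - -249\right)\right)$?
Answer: $\frac{5377553477}{8343746} \approx 644.5$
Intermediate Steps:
$Y = -2560836$ ($Y = \left(1749 + 1868\right) \left(-2150 + \left(1193 + 249\right)\right) = 3617 \left(-2150 + 1442\right) = 3617 \left(-708\right) = -2560836$)
$\frac{Y}{-3977} + \frac{2474}{4196} = - \frac{2560836}{-3977} + \frac{2474}{4196} = \left(-2560836\right) \left(- \frac{1}{3977}\right) + 2474 \cdot \frac{1}{4196} = \frac{2560836}{3977} + \frac{1237}{2098} = \frac{5377553477}{8343746}$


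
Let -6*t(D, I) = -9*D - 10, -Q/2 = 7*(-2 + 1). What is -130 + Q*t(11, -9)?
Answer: 373/3 ≈ 124.33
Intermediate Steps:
Q = 14 (Q = -14*(-2 + 1) = -14*(-1) = -2*(-7) = 14)
t(D, I) = 5/3 + 3*D/2 (t(D, I) = -(-9*D - 10)/6 = -(-10 - 9*D)/6 = 5/3 + 3*D/2)
-130 + Q*t(11, -9) = -130 + 14*(5/3 + (3/2)*11) = -130 + 14*(5/3 + 33/2) = -130 + 14*(109/6) = -130 + 763/3 = 373/3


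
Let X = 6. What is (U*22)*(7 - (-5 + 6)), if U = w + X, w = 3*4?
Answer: 2376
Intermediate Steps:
w = 12
U = 18 (U = 12 + 6 = 18)
(U*22)*(7 - (-5 + 6)) = (18*22)*(7 - (-5 + 6)) = 396*(7 - 1*1) = 396*(7 - 1) = 396*6 = 2376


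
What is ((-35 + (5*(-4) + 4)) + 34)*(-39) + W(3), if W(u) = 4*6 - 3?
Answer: 684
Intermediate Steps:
W(u) = 21 (W(u) = 24 - 3 = 21)
((-35 + (5*(-4) + 4)) + 34)*(-39) + W(3) = ((-35 + (5*(-4) + 4)) + 34)*(-39) + 21 = ((-35 + (-20 + 4)) + 34)*(-39) + 21 = ((-35 - 16) + 34)*(-39) + 21 = (-51 + 34)*(-39) + 21 = -17*(-39) + 21 = 663 + 21 = 684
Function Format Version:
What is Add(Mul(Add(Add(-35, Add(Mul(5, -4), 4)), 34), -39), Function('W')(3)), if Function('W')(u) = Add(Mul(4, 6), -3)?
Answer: 684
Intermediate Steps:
Function('W')(u) = 21 (Function('W')(u) = Add(24, -3) = 21)
Add(Mul(Add(Add(-35, Add(Mul(5, -4), 4)), 34), -39), Function('W')(3)) = Add(Mul(Add(Add(-35, Add(Mul(5, -4), 4)), 34), -39), 21) = Add(Mul(Add(Add(-35, Add(-20, 4)), 34), -39), 21) = Add(Mul(Add(Add(-35, -16), 34), -39), 21) = Add(Mul(Add(-51, 34), -39), 21) = Add(Mul(-17, -39), 21) = Add(663, 21) = 684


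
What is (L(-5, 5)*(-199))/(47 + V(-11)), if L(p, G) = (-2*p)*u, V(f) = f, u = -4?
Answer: 1990/9 ≈ 221.11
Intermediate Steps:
L(p, G) = 8*p (L(p, G) = -2*p*(-4) = 8*p)
(L(-5, 5)*(-199))/(47 + V(-11)) = ((8*(-5))*(-199))/(47 - 11) = -40*(-199)/36 = 7960*(1/36) = 1990/9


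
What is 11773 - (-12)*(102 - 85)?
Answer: 11977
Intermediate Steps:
11773 - (-12)*(102 - 85) = 11773 - (-12)*17 = 11773 - 1*(-204) = 11773 + 204 = 11977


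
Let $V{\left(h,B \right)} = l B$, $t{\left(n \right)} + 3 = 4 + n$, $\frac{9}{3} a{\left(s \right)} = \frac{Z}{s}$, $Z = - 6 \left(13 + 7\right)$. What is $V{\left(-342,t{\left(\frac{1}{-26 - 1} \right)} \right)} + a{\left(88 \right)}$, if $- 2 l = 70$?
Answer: $- \frac{10145}{297} \approx -34.158$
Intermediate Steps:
$Z = -120$ ($Z = \left(-6\right) 20 = -120$)
$l = -35$ ($l = \left(- \frac{1}{2}\right) 70 = -35$)
$a{\left(s \right)} = - \frac{40}{s}$ ($a{\left(s \right)} = \frac{\left(-120\right) \frac{1}{s}}{3} = - \frac{40}{s}$)
$t{\left(n \right)} = 1 + n$ ($t{\left(n \right)} = -3 + \left(4 + n\right) = 1 + n$)
$V{\left(h,B \right)} = - 35 B$
$V{\left(-342,t{\left(\frac{1}{-26 - 1} \right)} \right)} + a{\left(88 \right)} = - 35 \left(1 + \frac{1}{-26 - 1}\right) - \frac{40}{88} = - 35 \left(1 + \frac{1}{-27}\right) - \frac{5}{11} = - 35 \left(1 - \frac{1}{27}\right) - \frac{5}{11} = \left(-35\right) \frac{26}{27} - \frac{5}{11} = - \frac{910}{27} - \frac{5}{11} = - \frac{10145}{297}$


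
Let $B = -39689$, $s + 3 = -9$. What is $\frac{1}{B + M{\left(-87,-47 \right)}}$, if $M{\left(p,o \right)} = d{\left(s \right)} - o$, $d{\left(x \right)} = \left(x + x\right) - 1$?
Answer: $- \frac{1}{39667} \approx -2.521 \cdot 10^{-5}$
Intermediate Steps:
$s = -12$ ($s = -3 - 9 = -12$)
$d{\left(x \right)} = -1 + 2 x$ ($d{\left(x \right)} = 2 x - 1 = -1 + 2 x$)
$M{\left(p,o \right)} = -25 - o$ ($M{\left(p,o \right)} = \left(-1 + 2 \left(-12\right)\right) - o = \left(-1 - 24\right) - o = -25 - o$)
$\frac{1}{B + M{\left(-87,-47 \right)}} = \frac{1}{-39689 - -22} = \frac{1}{-39689 + \left(-25 + 47\right)} = \frac{1}{-39689 + 22} = \frac{1}{-39667} = - \frac{1}{39667}$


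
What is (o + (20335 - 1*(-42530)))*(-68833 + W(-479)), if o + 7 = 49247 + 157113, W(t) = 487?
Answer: -18399973428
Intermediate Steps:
o = 206353 (o = -7 + (49247 + 157113) = -7 + 206360 = 206353)
(o + (20335 - 1*(-42530)))*(-68833 + W(-479)) = (206353 + (20335 - 1*(-42530)))*(-68833 + 487) = (206353 + (20335 + 42530))*(-68346) = (206353 + 62865)*(-68346) = 269218*(-68346) = -18399973428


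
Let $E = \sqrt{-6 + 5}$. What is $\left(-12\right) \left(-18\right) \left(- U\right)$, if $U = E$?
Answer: $- 216 i \approx - 216.0 i$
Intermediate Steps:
$E = i$ ($E = \sqrt{-1} = i \approx 1.0 i$)
$U = i \approx 1.0 i$
$\left(-12\right) \left(-18\right) \left(- U\right) = \left(-12\right) \left(-18\right) \left(- i\right) = 216 \left(- i\right) = - 216 i$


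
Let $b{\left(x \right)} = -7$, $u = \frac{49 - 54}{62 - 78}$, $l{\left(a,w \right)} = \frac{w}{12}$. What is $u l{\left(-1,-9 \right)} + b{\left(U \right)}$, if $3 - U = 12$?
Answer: $- \frac{463}{64} \approx -7.2344$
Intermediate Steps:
$U = -9$ ($U = 3 - 12 = -9$)
$l{\left(a,w \right)} = \frac{w}{12}$ ($l{\left(a,w \right)} = w \frac{1}{12} = \frac{w}{12}$)
$u = \frac{5}{16}$ ($u = - \frac{5}{-16} = \left(-5\right) \left(- \frac{1}{16}\right) = \frac{5}{16} \approx 0.3125$)
$u l{\left(-1,-9 \right)} + b{\left(U \right)} = \frac{5 \cdot \frac{1}{12} \left(-9\right)}{16} - 7 = \frac{5}{16} \left(- \frac{3}{4}\right) - 7 = - \frac{15}{64} - 7 = - \frac{463}{64}$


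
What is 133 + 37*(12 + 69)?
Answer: 3130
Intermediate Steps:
133 + 37*(12 + 69) = 133 + 37*81 = 133 + 2997 = 3130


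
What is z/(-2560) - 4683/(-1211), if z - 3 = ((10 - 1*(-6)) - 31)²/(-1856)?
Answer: 3177735501/821985280 ≈ 3.8659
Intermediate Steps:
z = 5343/1856 (z = 3 + ((10 - 1*(-6)) - 31)²/(-1856) = 3 + ((10 + 6) - 31)²*(-1/1856) = 3 + (16 - 31)²*(-1/1856) = 3 + (-15)²*(-1/1856) = 3 + 225*(-1/1856) = 3 - 225/1856 = 5343/1856 ≈ 2.8788)
z/(-2560) - 4683/(-1211) = (5343/1856)/(-2560) - 4683/(-1211) = (5343/1856)*(-1/2560) - 4683*(-1/1211) = -5343/4751360 + 669/173 = 3177735501/821985280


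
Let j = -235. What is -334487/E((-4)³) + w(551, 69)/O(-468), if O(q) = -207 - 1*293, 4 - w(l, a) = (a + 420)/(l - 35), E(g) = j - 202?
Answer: 1150626103/1503280 ≈ 765.41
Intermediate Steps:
E(g) = -437 (E(g) = -235 - 202 = -437)
w(l, a) = 4 - (420 + a)/(-35 + l) (w(l, a) = 4 - (a + 420)/(l - 35) = 4 - (420 + a)/(-35 + l))
O(q) = -500 (O(q) = -207 - 293 = -500)
-334487/E((-4)³) + w(551, 69)/O(-468) = -334487/(-437) + ((-560 - 1*69 + 4*551)/(-35 + 551))/(-500) = -334487*(-1/437) + ((-560 - 69 + 2204)/516)*(-1/500) = 334487/437 + ((1/516)*1575)*(-1/500) = 334487/437 + (525/172)*(-1/500) = 334487/437 - 21/3440 = 1150626103/1503280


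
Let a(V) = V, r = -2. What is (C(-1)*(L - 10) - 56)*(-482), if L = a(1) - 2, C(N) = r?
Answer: 16388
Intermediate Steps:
C(N) = -2
L = -1 (L = 1 - 2 = -1)
(C(-1)*(L - 10) - 56)*(-482) = (-2*(-1 - 10) - 56)*(-482) = (-2*(-11) - 56)*(-482) = (22 - 56)*(-482) = -34*(-482) = 16388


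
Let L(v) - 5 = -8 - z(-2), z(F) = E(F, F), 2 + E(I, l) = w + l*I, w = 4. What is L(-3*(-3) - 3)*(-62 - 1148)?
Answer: 10890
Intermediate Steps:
E(I, l) = 2 + I*l (E(I, l) = -2 + (4 + l*I) = -2 + (4 + I*l) = 2 + I*l)
z(F) = 2 + F² (z(F) = 2 + F*F = 2 + F²)
L(v) = -9 (L(v) = 5 + (-8 - (2 + (-2)²)) = 5 + (-8 - (2 + 4)) = 5 + (-8 - 1*6) = 5 + (-8 - 6) = 5 - 14 = -9)
L(-3*(-3) - 3)*(-62 - 1148) = -9*(-62 - 1148) = -9*(-1210) = 10890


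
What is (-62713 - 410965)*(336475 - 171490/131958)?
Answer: -10515745520873840/65979 ≈ -1.5938e+11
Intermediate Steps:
(-62713 - 410965)*(336475 - 171490/131958) = -473678*(336475 - 171490*1/131958) = -473678*(336475 - 85745/65979) = -473678*22200198280/65979 = -10515745520873840/65979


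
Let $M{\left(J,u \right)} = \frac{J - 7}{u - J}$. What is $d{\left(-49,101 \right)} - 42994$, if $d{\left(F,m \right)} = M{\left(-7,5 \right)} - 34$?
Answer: $- \frac{258175}{6} \approx -43029.0$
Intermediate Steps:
$M{\left(J,u \right)} = \frac{-7 + J}{u - J}$
$d{\left(F,m \right)} = - \frac{211}{6}$ ($d{\left(F,m \right)} = \frac{7 - -7}{-7 - 5} - 34 = \frac{7 + 7}{-7 - 5} - 34 = \frac{1}{-12} \cdot 14 - 34 = \left(- \frac{1}{12}\right) 14 - 34 = - \frac{7}{6} - 34 = - \frac{211}{6}$)
$d{\left(-49,101 \right)} - 42994 = - \frac{211}{6} - 42994 = - \frac{258175}{6}$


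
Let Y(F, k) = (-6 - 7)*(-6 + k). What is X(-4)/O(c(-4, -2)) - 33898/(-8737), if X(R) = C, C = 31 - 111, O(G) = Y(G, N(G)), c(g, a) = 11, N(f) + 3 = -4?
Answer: 5029802/1476553 ≈ 3.4064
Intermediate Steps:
N(f) = -7 (N(f) = -3 - 4 = -7)
Y(F, k) = 78 - 13*k (Y(F, k) = -13*(-6 + k) = 78 - 13*k)
O(G) = 169 (O(G) = 78 - 13*(-7) = 78 + 91 = 169)
C = -80
X(R) = -80
X(-4)/O(c(-4, -2)) - 33898/(-8737) = -80/169 - 33898/(-8737) = -80*1/169 - 33898*(-1/8737) = -80/169 + 33898/8737 = 5029802/1476553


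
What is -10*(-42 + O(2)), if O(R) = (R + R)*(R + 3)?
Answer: 220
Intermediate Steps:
O(R) = 2*R*(3 + R) (O(R) = (2*R)*(3 + R) = 2*R*(3 + R))
-10*(-42 + O(2)) = -10*(-42 + 2*2*(3 + 2)) = -10*(-42 + 2*2*5) = -10*(-42 + 20) = -10*(-22) = 220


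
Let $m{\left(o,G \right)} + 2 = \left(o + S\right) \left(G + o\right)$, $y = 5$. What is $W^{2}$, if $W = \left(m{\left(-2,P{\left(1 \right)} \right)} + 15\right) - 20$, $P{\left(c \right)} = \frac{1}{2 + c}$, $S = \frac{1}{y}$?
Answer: $16$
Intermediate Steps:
$S = \frac{1}{5} \approx 0.2$
$m{\left(o,G \right)} = -2 + \left(\frac{1}{5} + o\right) \left(G + o\right)$ ($m{\left(o,G \right)} = -2 + \left(o + \frac{1}{5}\right) \left(G + o\right) = -2 + \left(\frac{1}{5} + o\right) \left(G + o\right)$)
$W = -4$ ($W = \left(\left(-2 + \left(-2\right)^{2} + \frac{1}{5 \left(2 + 1\right)} + \frac{1}{5} \left(-2\right) + \frac{1}{2 + 1} \left(-2\right)\right) + 15\right) - 20 = \left(\left(-2 + 4 + \frac{1}{5 \cdot 3} - \frac{2}{5} + \frac{1}{3} \left(-2\right)\right) + 15\right) - 20 = \left(\left(-2 + 4 + \frac{1}{5} \cdot \frac{1}{3} - \frac{2}{5} + \frac{1}{3} \left(-2\right)\right) + 15\right) - 20 = \left(\left(-2 + 4 + \frac{1}{15} - \frac{2}{5} - \frac{2}{3}\right) + 15\right) - 20 = \left(1 + 15\right) - 20 = 16 - 20 = -4$)
$W^{2} = \left(-4\right)^{2} = 16$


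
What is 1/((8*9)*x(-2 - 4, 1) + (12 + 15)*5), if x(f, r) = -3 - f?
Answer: 1/351 ≈ 0.0028490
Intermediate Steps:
1/((8*9)*x(-2 - 4, 1) + (12 + 15)*5) = 1/((8*9)*(-3 - (-2 - 4)) + (12 + 15)*5) = 1/(72*(-3 - 1*(-6)) + 27*5) = 1/(72*(-3 + 6) + 135) = 1/(72*3 + 135) = 1/(216 + 135) = 1/351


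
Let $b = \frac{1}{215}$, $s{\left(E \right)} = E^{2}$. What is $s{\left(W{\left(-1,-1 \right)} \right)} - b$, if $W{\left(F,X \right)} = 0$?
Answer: $- \frac{1}{215} \approx -0.0046512$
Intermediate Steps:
$b = \frac{1}{215} \approx 0.0046512$
$s{\left(W{\left(-1,-1 \right)} \right)} - b = 0^{2} - \frac{1}{215} = 0 - \frac{1}{215} = - \frac{1}{215}$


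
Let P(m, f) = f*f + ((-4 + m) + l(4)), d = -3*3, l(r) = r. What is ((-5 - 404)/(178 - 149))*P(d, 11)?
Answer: -45808/29 ≈ -1579.6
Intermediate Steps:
d = -9
P(m, f) = m + f² (P(m, f) = f*f + ((-4 + m) + 4) = f² + m = m + f²)
((-5 - 404)/(178 - 149))*P(d, 11) = ((-5 - 404)/(178 - 149))*(-9 + 11²) = (-409/29)*(-9 + 121) = -409*1/29*112 = -409/29*112 = -45808/29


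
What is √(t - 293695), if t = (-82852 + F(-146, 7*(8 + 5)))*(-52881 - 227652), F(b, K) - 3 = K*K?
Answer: √20918491049 ≈ 1.4463e+5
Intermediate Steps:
F(b, K) = 3 + K² (F(b, K) = 3 + K*K = 3 + K²)
t = 20918784744 (t = (-82852 + (3 + (7*(8 + 5))²))*(-52881 - 227652) = (-82852 + (3 + (7*13)²))*(-280533) = (-82852 + (3 + 91²))*(-280533) = (-82852 + (3 + 8281))*(-280533) = (-82852 + 8284)*(-280533) = -74568*(-280533) = 20918784744)
√(t - 293695) = √(20918784744 - 293695) = √20918491049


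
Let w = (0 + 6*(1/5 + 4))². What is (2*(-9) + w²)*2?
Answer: 504072252/625 ≈ 8.0652e+5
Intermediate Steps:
w = 15876/25 (w = (0 + 6*(⅕ + 4))² = (0 + 6*(21/5))² = (0 + 126/5)² = (126/5)² = 15876/25 ≈ 635.04)
(2*(-9) + w²)*2 = (2*(-9) + (15876/25)²)*2 = (-18 + 252047376/625)*2 = (252036126/625)*2 = 504072252/625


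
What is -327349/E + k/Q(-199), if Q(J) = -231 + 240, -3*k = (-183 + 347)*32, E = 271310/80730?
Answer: -5499613259/56349 ≈ -97599.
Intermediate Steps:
E = 2087/621 (E = 271310*(1/80730) = 2087/621 ≈ 3.3607)
k = -5248/3 (k = -(-183 + 347)*32/3 = -164*32/3 = -⅓*5248 = -5248/3 ≈ -1749.3)
Q(J) = 9
-327349/E + k/Q(-199) = -327349/2087/621 - 5248/3/9 = -327349*621/2087 - 5248/3*⅑ = -203283729/2087 - 5248/27 = -5499613259/56349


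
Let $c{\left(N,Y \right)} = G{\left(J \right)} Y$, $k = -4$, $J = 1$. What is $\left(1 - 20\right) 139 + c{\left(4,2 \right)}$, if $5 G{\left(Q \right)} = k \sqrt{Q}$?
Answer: $- \frac{13213}{5} \approx -2642.6$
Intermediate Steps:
$G{\left(Q \right)} = - \frac{4 \sqrt{Q}}{5}$ ($G{\left(Q \right)} = \frac{\left(-4\right) \sqrt{Q}}{5} = - \frac{4 \sqrt{Q}}{5}$)
$c{\left(N,Y \right)} = - \frac{4 Y}{5}$ ($c{\left(N,Y \right)} = - \frac{4 \sqrt{1}}{5} Y = \left(- \frac{4}{5}\right) 1 Y = - \frac{4 Y}{5}$)
$\left(1 - 20\right) 139 + c{\left(4,2 \right)} = \left(1 - 20\right) 139 - \frac{8}{5} = \left(-19\right) 139 - \frac{8}{5} = -2641 - \frac{8}{5} = - \frac{13213}{5}$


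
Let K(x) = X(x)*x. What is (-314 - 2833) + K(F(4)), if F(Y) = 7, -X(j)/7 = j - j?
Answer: -3147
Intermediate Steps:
X(j) = 0 (X(j) = -7*(j - j) = -7*0 = 0)
K(x) = 0 (K(x) = 0*x = 0)
(-314 - 2833) + K(F(4)) = (-314 - 2833) + 0 = -3147 + 0 = -3147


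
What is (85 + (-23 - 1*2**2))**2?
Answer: 3364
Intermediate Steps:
(85 + (-23 - 1*2**2))**2 = (85 + (-23 - 1*4))**2 = (85 + (-23 - 4))**2 = (85 - 27)**2 = 58**2 = 3364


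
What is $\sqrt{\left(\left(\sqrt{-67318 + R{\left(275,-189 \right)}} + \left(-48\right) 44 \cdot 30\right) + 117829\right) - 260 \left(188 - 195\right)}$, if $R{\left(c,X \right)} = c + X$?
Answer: $\sqrt{56289 + 4 i \sqrt{4202}} \approx 237.25 + 0.5464 i$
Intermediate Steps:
$R{\left(c,X \right)} = X + c$
$\sqrt{\left(\left(\sqrt{-67318 + R{\left(275,-189 \right)}} + \left(-48\right) 44 \cdot 30\right) + 117829\right) - 260 \left(188 - 195\right)} = \sqrt{\left(\left(\sqrt{-67318 + \left(-189 + 275\right)} + \left(-48\right) 44 \cdot 30\right) + 117829\right) - 260 \left(188 - 195\right)} = \sqrt{\left(\left(\sqrt{-67318 + 86} - 63360\right) + 117829\right) - -1820} = \sqrt{\left(\left(\sqrt{-67232} - 63360\right) + 117829\right) + 1820} = \sqrt{\left(\left(4 i \sqrt{4202} - 63360\right) + 117829\right) + 1820} = \sqrt{\left(\left(-63360 + 4 i \sqrt{4202}\right) + 117829\right) + 1820} = \sqrt{\left(54469 + 4 i \sqrt{4202}\right) + 1820} = \sqrt{56289 + 4 i \sqrt{4202}}$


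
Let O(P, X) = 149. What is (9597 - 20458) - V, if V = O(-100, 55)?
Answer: -11010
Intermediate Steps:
V = 149
(9597 - 20458) - V = (9597 - 20458) - 1*149 = -10861 - 149 = -11010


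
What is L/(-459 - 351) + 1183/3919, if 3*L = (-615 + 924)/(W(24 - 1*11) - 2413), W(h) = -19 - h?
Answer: 2343276007/7761383550 ≈ 0.30191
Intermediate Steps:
L = -103/2445 (L = ((-615 + 924)/((-19 - (24 - 1*11)) - 2413))/3 = (309/((-19 - (24 - 11)) - 2413))/3 = (309/((-19 - 1*13) - 2413))/3 = (309/((-19 - 13) - 2413))/3 = (309/(-32 - 2413))/3 = (309/(-2445))/3 = (309*(-1/2445))/3 = (⅓)*(-103/815) = -103/2445 ≈ -0.042127)
L/(-459 - 351) + 1183/3919 = -103/(2445*(-459 - 351)) + 1183/3919 = -103/2445/(-810) + 1183*(1/3919) = -103/2445*(-1/810) + 1183/3919 = 103/1980450 + 1183/3919 = 2343276007/7761383550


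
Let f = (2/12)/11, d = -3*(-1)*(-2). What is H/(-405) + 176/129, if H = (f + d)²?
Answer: 19357897/15171948 ≈ 1.2759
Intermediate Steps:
d = -6 (d = 3*(-2) = -6)
f = 1/66 (f = (2*(1/12))*(1/11) = (⅙)*(1/11) = 1/66 ≈ 0.015152)
H = 156025/4356 (H = (1/66 - 6)² = (-395/66)² = 156025/4356 ≈ 35.818)
H/(-405) + 176/129 = (156025/4356)/(-405) + 176/129 = (156025/4356)*(-1/405) + 176*(1/129) = -31205/352836 + 176/129 = 19357897/15171948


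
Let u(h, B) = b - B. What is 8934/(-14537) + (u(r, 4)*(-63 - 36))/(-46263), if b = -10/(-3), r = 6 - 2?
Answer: -138091028/224175077 ≈ -0.61600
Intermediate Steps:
r = 4
b = 10/3 (b = -10*(-⅓) = 10/3 ≈ 3.3333)
u(h, B) = 10/3 - B
8934/(-14537) + (u(r, 4)*(-63 - 36))/(-46263) = 8934/(-14537) + ((10/3 - 1*4)*(-63 - 36))/(-46263) = 8934*(-1/14537) + ((10/3 - 4)*(-99))*(-1/46263) = -8934/14537 - ⅔*(-99)*(-1/46263) = -8934/14537 + 66*(-1/46263) = -8934/14537 - 22/15421 = -138091028/224175077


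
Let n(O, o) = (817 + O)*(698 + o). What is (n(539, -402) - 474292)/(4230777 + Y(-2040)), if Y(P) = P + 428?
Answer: -72916/4229165 ≈ -0.017241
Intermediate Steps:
Y(P) = 428 + P
n(O, o) = (698 + o)*(817 + O)
(n(539, -402) - 474292)/(4230777 + Y(-2040)) = ((570266 + 698*539 + 817*(-402) + 539*(-402)) - 474292)/(4230777 + (428 - 2040)) = ((570266 + 376222 - 328434 - 216678) - 474292)/(4230777 - 1612) = (401376 - 474292)/4229165 = -72916*1/4229165 = -72916/4229165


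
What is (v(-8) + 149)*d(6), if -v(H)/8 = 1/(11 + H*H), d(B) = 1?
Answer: 11167/75 ≈ 148.89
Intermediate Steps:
v(H) = -8/(11 + H**2) (v(H) = -8/(11 + H*H) = -8/(11 + H**2))
(v(-8) + 149)*d(6) = (-8/(11 + (-8)**2) + 149)*1 = (-8/(11 + 64) + 149)*1 = (-8/75 + 149)*1 = (11167/75)*1 = 11167/75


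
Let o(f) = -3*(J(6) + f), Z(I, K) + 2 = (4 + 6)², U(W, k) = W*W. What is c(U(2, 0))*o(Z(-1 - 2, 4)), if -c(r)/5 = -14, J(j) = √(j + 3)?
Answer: -21210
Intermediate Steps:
U(W, k) = W²
Z(I, K) = 98 (Z(I, K) = -2 + (4 + 6)² = -2 + 10² = -2 + 100 = 98)
J(j) = √(3 + j)
o(f) = -9 - 3*f (o(f) = -3*(√(3 + 6) + f) = -3*(√9 + f) = -3*(3 + f) = -9 - 3*f)
c(r) = 70 (c(r) = -5*(-14) = 70)
c(U(2, 0))*o(Z(-1 - 2, 4)) = 70*(-9 - 3*98) = 70*(-9 - 294) = 70*(-303) = -21210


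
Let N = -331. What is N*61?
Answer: -20191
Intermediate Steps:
N*61 = -331*61 = -20191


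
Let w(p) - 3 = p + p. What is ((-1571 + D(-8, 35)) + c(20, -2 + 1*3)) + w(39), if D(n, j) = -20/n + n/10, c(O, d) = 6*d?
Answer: -14823/10 ≈ -1482.3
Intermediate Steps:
w(p) = 3 + 2*p (w(p) = 3 + (p + p) = 3 + 2*p)
D(n, j) = -20/n + n/10 (D(n, j) = -20/n + n*(⅒) = -20/n + n/10)
((-1571 + D(-8, 35)) + c(20, -2 + 1*3)) + w(39) = ((-1571 + (-20/(-8) + (⅒)*(-8))) + 6*(-2 + 1*3)) + (3 + 2*39) = ((-1571 + (-20*(-⅛) - ⅘)) + 6*(-2 + 3)) + (3 + 78) = ((-1571 + (5/2 - ⅘)) + 6*1) + 81 = ((-1571 + 17/10) + 6) + 81 = (-15693/10 + 6) + 81 = -15633/10 + 81 = -14823/10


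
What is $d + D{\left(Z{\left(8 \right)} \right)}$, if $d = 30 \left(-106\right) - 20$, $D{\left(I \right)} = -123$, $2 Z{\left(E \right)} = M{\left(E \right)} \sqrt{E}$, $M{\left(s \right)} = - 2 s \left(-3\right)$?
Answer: $-3323$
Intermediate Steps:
$M{\left(s \right)} = 6 s$
$Z{\left(E \right)} = 3 E^{\frac{3}{2}}$ ($Z{\left(E \right)} = \frac{6 E \sqrt{E}}{2} = \frac{6 E^{\frac{3}{2}}}{2} = 3 E^{\frac{3}{2}}$)
$d = -3200$ ($d = -3180 - 20 = -3200$)
$d + D{\left(Z{\left(8 \right)} \right)} = -3200 - 123 = -3323$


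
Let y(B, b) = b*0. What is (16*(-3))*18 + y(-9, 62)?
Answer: -864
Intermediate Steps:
y(B, b) = 0
(16*(-3))*18 + y(-9, 62) = (16*(-3))*18 + 0 = -48*18 + 0 = -864 + 0 = -864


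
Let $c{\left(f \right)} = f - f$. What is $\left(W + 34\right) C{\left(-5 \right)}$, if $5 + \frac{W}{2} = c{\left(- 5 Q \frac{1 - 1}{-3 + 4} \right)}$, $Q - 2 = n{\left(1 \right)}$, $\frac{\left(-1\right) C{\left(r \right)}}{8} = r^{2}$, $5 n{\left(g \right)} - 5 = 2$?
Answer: $-4800$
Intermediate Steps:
$n{\left(g \right)} = \frac{7}{5}$ ($n{\left(g \right)} = 1 + \frac{1}{5} \cdot 2 = 1 + \frac{2}{5} = \frac{7}{5}$)
$C{\left(r \right)} = - 8 r^{2}$
$Q = \frac{17}{5}$ ($Q = 2 + \frac{7}{5} = \frac{17}{5} \approx 3.4$)
$c{\left(f \right)} = 0$
$W = -10$ ($W = -10 + 2 \cdot 0 = -10 + 0 = -10$)
$\left(W + 34\right) C{\left(-5 \right)} = \left(-10 + 34\right) \left(- 8 \left(-5\right)^{2}\right) = 24 \left(\left(-8\right) 25\right) = 24 \left(-200\right) = -4800$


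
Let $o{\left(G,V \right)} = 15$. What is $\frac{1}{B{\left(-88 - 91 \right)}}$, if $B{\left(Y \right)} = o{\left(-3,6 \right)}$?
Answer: $\frac{1}{15} \approx 0.066667$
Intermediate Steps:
$B{\left(Y \right)} = 15$
$\frac{1}{B{\left(-88 - 91 \right)}} = \frac{1}{15}$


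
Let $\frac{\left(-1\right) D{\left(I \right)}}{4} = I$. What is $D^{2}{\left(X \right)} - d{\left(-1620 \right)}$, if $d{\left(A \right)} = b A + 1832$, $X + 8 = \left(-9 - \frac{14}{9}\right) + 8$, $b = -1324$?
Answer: $- \frac{173739272}{81} \approx -2.1449 \cdot 10^{6}$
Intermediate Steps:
$X = - \frac{95}{9}$ ($X = -8 + \left(\left(-9 - \frac{14}{9}\right) + 8\right) = -8 + \left(- \frac{95}{9} + 8\right) = -8 - \frac{23}{9} = - \frac{95}{9} \approx -10.556$)
$D{\left(I \right)} = - 4 I$
$d{\left(A \right)} = 1832 - 1324 A$ ($d{\left(A \right)} = - 1324 A + 1832 = 1832 - 1324 A$)
$D^{2}{\left(X \right)} - d{\left(-1620 \right)} = \left(\left(-4\right) \left(- \frac{95}{9}\right)\right)^{2} - \left(1832 - -2144880\right) = \left(\frac{380}{9}\right)^{2} - \left(1832 + 2144880\right) = \frac{144400}{81} - 2146712 = - \frac{173739272}{81}$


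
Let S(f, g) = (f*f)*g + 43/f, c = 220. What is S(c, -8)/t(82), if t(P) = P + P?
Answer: -85183957/36080 ≈ -2361.0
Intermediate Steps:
t(P) = 2*P
S(f, g) = 43/f + g*f² (S(f, g) = f²*g + 43/f = g*f² + 43/f = 43/f + g*f²)
S(c, -8)/t(82) = ((43 - 8*220³)/220)/((2*82)) = ((43 - 8*10648000)/220)/164 = ((43 - 85184000)/220)*(1/164) = ((1/220)*(-85183957))*(1/164) = -85183957/220*1/164 = -85183957/36080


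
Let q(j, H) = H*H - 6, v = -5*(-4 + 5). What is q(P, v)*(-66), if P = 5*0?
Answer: -1254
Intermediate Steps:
v = -5 (v = -5*1 = -5)
P = 0
q(j, H) = -6 + H**2 (q(j, H) = H**2 - 6 = -6 + H**2)
q(P, v)*(-66) = (-6 + (-5)**2)*(-66) = (-6 + 25)*(-66) = 19*(-66) = -1254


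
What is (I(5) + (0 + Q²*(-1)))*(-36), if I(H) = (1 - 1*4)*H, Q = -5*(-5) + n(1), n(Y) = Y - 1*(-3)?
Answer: 30816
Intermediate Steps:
n(Y) = 3 + Y (n(Y) = Y + 3 = 3 + Y)
Q = 29 (Q = -5*(-5) + (3 + 1) = 25 + 4 = 29)
I(H) = -3*H (I(H) = (1 - 4)*H = -3*H)
(I(5) + (0 + Q²*(-1)))*(-36) = (-3*5 + (0 + 29²*(-1)))*(-36) = (-15 + (0 + 841*(-1)))*(-36) = (-15 + (0 - 841))*(-36) = (-15 - 841)*(-36) = -856*(-36) = 30816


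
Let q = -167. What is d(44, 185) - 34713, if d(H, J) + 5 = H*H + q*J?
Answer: -63677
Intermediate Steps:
d(H, J) = -5 + H² - 167*J (d(H, J) = -5 + (H*H - 167*J) = -5 + (H² - 167*J) = -5 + H² - 167*J)
d(44, 185) - 34713 = (-5 + 44² - 167*185) - 34713 = (-5 + 1936 - 30895) - 34713 = -28964 - 34713 = -63677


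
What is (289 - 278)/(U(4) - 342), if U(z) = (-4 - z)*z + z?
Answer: -11/370 ≈ -0.029730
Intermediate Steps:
U(z) = z + z*(-4 - z) (U(z) = z*(-4 - z) + z = z + z*(-4 - z))
(289 - 278)/(U(4) - 342) = (289 - 278)/(-1*4*(3 + 4) - 342) = 11/(-1*4*7 - 342) = 11/(-28 - 342) = 11/(-370) = 11*(-1/370) = -11/370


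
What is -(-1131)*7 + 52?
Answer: 7969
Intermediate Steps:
-(-1131)*7 + 52 = -87*(-91) + 52 = 7917 + 52 = 7969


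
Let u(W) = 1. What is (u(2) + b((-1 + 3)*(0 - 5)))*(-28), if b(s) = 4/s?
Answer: -84/5 ≈ -16.800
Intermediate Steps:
(u(2) + b((-1 + 3)*(0 - 5)))*(-28) = (1 + 4/(((-1 + 3)*(0 - 5))))*(-28) = (1 + 4/((2*(-5))))*(-28) = (1 + 4/(-10))*(-28) = (1 + 4*(-⅒))*(-28) = (1 - ⅖)*(-28) = (⅗)*(-28) = -84/5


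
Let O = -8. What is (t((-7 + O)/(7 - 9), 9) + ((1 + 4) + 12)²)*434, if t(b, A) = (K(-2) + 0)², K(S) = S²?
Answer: 132370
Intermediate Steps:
t(b, A) = 16 (t(b, A) = ((-2)² + 0)² = (4 + 0)² = 4² = 16)
(t((-7 + O)/(7 - 9), 9) + ((1 + 4) + 12)²)*434 = (16 + ((1 + 4) + 12)²)*434 = (16 + (5 + 12)²)*434 = (16 + 17²)*434 = (16 + 289)*434 = 305*434 = 132370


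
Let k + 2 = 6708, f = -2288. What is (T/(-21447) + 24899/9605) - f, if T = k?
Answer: 471794017003/205998435 ≈ 2290.3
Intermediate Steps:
k = 6706 (k = -2 + 6708 = 6706)
T = 6706
(T/(-21447) + 24899/9605) - f = (6706/(-21447) + 24899/9605) - 1*(-2288) = (6706*(-1/21447) + 24899*(1/9605)) + 2288 = (-6706/21447 + 24899/9605) + 2288 = 469597723/205998435 + 2288 = 471794017003/205998435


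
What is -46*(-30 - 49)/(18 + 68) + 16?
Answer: 2505/43 ≈ 58.256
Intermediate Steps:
-46*(-30 - 49)/(18 + 68) + 16 = -(-3634)/86 + 16 = -46*(-79/86) + 16 = 1817/43 + 16 = 2505/43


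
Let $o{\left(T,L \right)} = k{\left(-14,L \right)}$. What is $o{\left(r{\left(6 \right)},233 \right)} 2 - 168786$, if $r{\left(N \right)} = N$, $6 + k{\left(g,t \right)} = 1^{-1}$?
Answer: $-168796$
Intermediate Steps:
$k{\left(g,t \right)} = -5$ ($k{\left(g,t \right)} = -6 + 1^{-1} = -6 + 1 = -5$)
$o{\left(T,L \right)} = -5$
$o{\left(r{\left(6 \right)},233 \right)} 2 - 168786 = \left(-5\right) 2 - 168786 = -10 - 168786 = -168796$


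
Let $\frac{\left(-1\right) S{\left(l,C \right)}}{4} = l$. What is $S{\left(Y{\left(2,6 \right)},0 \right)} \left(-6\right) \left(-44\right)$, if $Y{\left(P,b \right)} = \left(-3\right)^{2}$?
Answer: $-9504$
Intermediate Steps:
$Y{\left(P,b \right)} = 9$
$S{\left(l,C \right)} = - 4 l$
$S{\left(Y{\left(2,6 \right)},0 \right)} \left(-6\right) \left(-44\right) = \left(-4\right) 9 \left(-6\right) \left(-44\right) = \left(-36\right) \left(-6\right) \left(-44\right) = 216 \left(-44\right) = -9504$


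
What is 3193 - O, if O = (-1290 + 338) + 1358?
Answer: 2787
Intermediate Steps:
O = 406 (O = -952 + 1358 = 406)
3193 - O = 3193 - 1*406 = 3193 - 406 = 2787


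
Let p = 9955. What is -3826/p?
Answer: -3826/9955 ≈ -0.38433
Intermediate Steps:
-3826/p = -3826/9955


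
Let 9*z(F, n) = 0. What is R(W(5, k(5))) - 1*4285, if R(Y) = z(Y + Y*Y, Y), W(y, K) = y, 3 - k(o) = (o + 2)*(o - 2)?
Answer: -4285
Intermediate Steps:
k(o) = 3 - (-2 + o)*(2 + o) (k(o) = 3 - (o + 2)*(o - 2) = 3 - (2 + o)*(-2 + o) = 3 - (-2 + o)*(2 + o))
z(F, n) = 0 (z(F, n) = (1/9)*0 = 0)
R(Y) = 0
R(W(5, k(5))) - 1*4285 = 0 - 1*4285 = 0 - 4285 = -4285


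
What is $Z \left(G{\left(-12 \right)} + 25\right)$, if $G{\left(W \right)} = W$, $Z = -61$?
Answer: $-793$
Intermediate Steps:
$Z \left(G{\left(-12 \right)} + 25\right) = - 61 \left(-12 + 25\right) = \left(-61\right) 13 = -793$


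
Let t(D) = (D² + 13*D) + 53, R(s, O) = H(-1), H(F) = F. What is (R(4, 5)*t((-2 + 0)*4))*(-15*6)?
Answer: 1170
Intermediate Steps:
R(s, O) = -1
t(D) = 53 + D² + 13*D
(R(4, 5)*t((-2 + 0)*4))*(-15*6) = (-(53 + ((-2 + 0)*4)² + 13*((-2 + 0)*4)))*(-15*6) = -(53 + (-2*4)² + 13*(-2*4))*(-90) = -(53 + (-8)² + 13*(-8))*(-90) = -(53 + 64 - 104)*(-90) = -1*13*(-90) = -13*(-90) = 1170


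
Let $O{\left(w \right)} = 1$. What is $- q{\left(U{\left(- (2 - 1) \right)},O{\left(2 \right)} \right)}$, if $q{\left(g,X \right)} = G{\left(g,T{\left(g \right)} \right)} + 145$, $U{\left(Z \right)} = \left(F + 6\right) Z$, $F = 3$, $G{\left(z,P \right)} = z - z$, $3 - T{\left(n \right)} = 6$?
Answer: $-145$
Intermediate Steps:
$T{\left(n \right)} = -3$ ($T{\left(n \right)} = 3 - 6 = -3$)
$G{\left(z,P \right)} = 0$
$U{\left(Z \right)} = 9 Z$ ($U{\left(Z \right)} = \left(3 + 6\right) Z = 9 Z$)
$q{\left(g,X \right)} = 145$ ($q{\left(g,X \right)} = 0 + 145 = 145$)
$- q{\left(U{\left(- (2 - 1) \right)},O{\left(2 \right)} \right)} = \left(-1\right) 145 = -145$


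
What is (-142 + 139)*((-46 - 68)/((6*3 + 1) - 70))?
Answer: -114/17 ≈ -6.7059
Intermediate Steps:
(-142 + 139)*((-46 - 68)/((6*3 + 1) - 70)) = -(-342)/((18 + 1) - 70) = -(-342)/(19 - 70) = -(-342)/(-51) = -(-342)*(-1)/51 = -3*38/17 = -114/17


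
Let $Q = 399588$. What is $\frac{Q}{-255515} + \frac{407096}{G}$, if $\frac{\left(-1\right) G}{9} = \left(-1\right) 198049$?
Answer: $- \frac{608222899868}{455440412115} \approx -1.3355$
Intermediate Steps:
$G = 1782441$ ($G = - 9 \left(\left(-1\right) 198049\right) = \left(-9\right) \left(-198049\right) = 1782441$)
$\frac{Q}{-255515} + \frac{407096}{G} = \frac{399588}{-255515} + \frac{407096}{1782441} = 399588 \left(- \frac{1}{255515}\right) + 407096 \cdot \frac{1}{1782441} = - \frac{399588}{255515} + \frac{407096}{1782441} = - \frac{608222899868}{455440412115}$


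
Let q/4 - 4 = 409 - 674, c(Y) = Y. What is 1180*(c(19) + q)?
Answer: -1209500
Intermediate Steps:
q = -1044 (q = 16 + 4*(409 - 674) = 16 + 4*(-265) = 16 - 1060 = -1044)
1180*(c(19) + q) = 1180*(19 - 1044) = 1180*(-1025) = -1209500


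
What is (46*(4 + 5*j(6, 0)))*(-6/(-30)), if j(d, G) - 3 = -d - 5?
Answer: -1656/5 ≈ -331.20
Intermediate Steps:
j(d, G) = -2 - d (j(d, G) = 3 + (-d - 5) = 3 + (-5 - d) = -2 - d)
(46*(4 + 5*j(6, 0)))*(-6/(-30)) = (46*(4 + 5*(-2 - 1*6)))*(-6/(-30)) = (46*(4 + 5*(-2 - 6)))*(-6*(-1/30)) = (46*(4 + 5*(-8)))*(⅕) = (46*(4 - 40))*(⅕) = (46*(-36))*(⅕) = -1656*⅕ = -1656/5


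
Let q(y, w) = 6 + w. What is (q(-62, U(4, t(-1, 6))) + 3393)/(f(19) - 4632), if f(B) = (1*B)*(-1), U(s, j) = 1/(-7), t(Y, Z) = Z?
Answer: -23792/32557 ≈ -0.73078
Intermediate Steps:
U(s, j) = -⅐
f(B) = -B (f(B) = B*(-1) = -B)
(q(-62, U(4, t(-1, 6))) + 3393)/(f(19) - 4632) = ((6 - ⅐) + 3393)/(-1*19 - 4632) = (41/7 + 3393)/(-19 - 4632) = (23792/7)/(-4651) = (23792/7)*(-1/4651) = -23792/32557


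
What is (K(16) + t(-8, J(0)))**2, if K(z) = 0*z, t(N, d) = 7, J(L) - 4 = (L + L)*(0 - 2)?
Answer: 49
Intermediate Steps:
J(L) = 4 - 4*L (J(L) = 4 + (L + L)*(0 - 2) = 4 + (2*L)*(-2) = 4 - 4*L)
K(z) = 0
(K(16) + t(-8, J(0)))**2 = (0 + 7)**2 = 7**2 = 49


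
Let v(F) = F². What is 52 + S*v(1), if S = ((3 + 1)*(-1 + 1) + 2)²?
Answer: 56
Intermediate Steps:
S = 4 (S = (4*0 + 2)² = (0 + 2)² = 2² = 4)
52 + S*v(1) = 52 + 4*1² = 52 + 4*1 = 52 + 4 = 56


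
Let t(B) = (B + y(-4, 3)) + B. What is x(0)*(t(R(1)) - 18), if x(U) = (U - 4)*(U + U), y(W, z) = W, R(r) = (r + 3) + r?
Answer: 0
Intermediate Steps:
R(r) = 3 + 2*r (R(r) = (3 + r) + r = 3 + 2*r)
t(B) = -4 + 2*B (t(B) = (B - 4) + B = (-4 + B) + B = -4 + 2*B)
x(U) = 2*U*(-4 + U) (x(U) = (-4 + U)*(2*U) = 2*U*(-4 + U))
x(0)*(t(R(1)) - 18) = (2*0*(-4 + 0))*((-4 + 2*(3 + 2*1)) - 18) = (2*0*(-4))*((-4 + 2*(3 + 2)) - 18) = 0*((-4 + 2*5) - 18) = 0*((-4 + 10) - 18) = 0*(6 - 18) = 0*(-12) = 0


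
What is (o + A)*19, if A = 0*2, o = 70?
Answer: 1330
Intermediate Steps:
A = 0
(o + A)*19 = (70 + 0)*19 = 70*19 = 1330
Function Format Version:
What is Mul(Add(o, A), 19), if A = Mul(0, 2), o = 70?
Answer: 1330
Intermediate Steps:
A = 0
Mul(Add(o, A), 19) = Mul(Add(70, 0), 19) = Mul(70, 19) = 1330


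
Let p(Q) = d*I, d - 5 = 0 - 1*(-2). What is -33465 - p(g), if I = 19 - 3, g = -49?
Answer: -33577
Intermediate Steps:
I = 16
d = 7 (d = 5 + (0 - 1*(-2)) = 5 + (0 + 2) = 5 + 2 = 7)
p(Q) = 112 (p(Q) = 7*16 = 112)
-33465 - p(g) = -33465 - 1*112 = -33465 - 112 = -33577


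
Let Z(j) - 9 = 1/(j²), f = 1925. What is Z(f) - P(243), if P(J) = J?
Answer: -867116249/3705625 ≈ -234.00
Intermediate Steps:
Z(j) = 9 + j⁻² (Z(j) = 9 + 1/(j²) = 9 + j⁻²)
Z(f) - P(243) = (9 + 1925⁻²) - 1*243 = (9 + 1/3705625) - 243 = 33350626/3705625 - 243 = -867116249/3705625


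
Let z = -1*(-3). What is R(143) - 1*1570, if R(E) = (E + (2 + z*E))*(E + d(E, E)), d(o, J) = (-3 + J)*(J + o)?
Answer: 23063472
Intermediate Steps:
z = 3
R(E) = (2 + 4*E)*(-5*E + 2*E²) (R(E) = (E + (2 + 3*E))*(E + (E² - 3*E - 3*E + E*E)) = (2 + 4*E)*(E + (E² - 3*E - 3*E + E²)) = (2 + 4*E)*(E + (-6*E + 2*E²)) = (2 + 4*E)*(-5*E + 2*E²))
R(143) - 1*1570 = 2*143*(-5 - 8*143 + 4*143²) - 1*1570 = 2*143*(-5 - 1144 + 4*20449) - 1570 = 2*143*(-5 - 1144 + 81796) - 1570 = 2*143*80647 - 1570 = 23065042 - 1570 = 23063472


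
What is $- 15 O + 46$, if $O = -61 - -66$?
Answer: $-29$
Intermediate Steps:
$O = 5$ ($O = -61 + 66 = 5$)
$- 15 O + 46 = \left(-15\right) 5 + 46 = -75 + 46 = -29$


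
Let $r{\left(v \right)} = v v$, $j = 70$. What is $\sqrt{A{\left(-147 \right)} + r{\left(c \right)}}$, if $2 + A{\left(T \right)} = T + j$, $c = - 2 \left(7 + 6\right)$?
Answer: $\sqrt{597} \approx 24.434$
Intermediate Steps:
$c = -26$ ($c = \left(-2\right) 13 = -26$)
$r{\left(v \right)} = v^{2}$
$A{\left(T \right)} = 68 + T$ ($A{\left(T \right)} = -2 + \left(T + 70\right) = -2 + \left(70 + T\right) = 68 + T$)
$\sqrt{A{\left(-147 \right)} + r{\left(c \right)}} = \sqrt{\left(68 - 147\right) + \left(-26\right)^{2}} = \sqrt{-79 + 676} = \sqrt{597}$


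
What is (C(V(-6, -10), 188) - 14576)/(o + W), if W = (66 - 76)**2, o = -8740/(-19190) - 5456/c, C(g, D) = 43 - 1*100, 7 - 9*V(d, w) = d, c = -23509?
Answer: -34744726897/239073370 ≈ -145.33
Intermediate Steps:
V(d, w) = 7/9 - d/9
C(g, D) = -57 (C(g, D) = 43 - 100 = -57)
o = 1632470/2374409 (o = -8740/(-19190) - 5456/(-23509) = -8740*(-1/19190) - 5456*(-1/23509) = 46/101 + 5456/23509 = 1632470/2374409 ≈ 0.68753)
W = 100 (W = (-10)**2 = 100)
(C(V(-6, -10), 188) - 14576)/(o + W) = (-57 - 14576)/(1632470/2374409 + 100) = -14633/239073370/2374409 = -14633*2374409/239073370 = -34744726897/239073370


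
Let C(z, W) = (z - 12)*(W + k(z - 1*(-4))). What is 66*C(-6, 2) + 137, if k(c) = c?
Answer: 137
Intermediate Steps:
C(z, W) = (-12 + z)*(4 + W + z) (C(z, W) = (z - 12)*(W + (z - 1*(-4))) = (-12 + z)*(W + (z + 4)) = (-12 + z)*(W + (4 + z)) = (-12 + z)*(4 + W + z))
66*C(-6, 2) + 137 = 66*(-48 + (-6)² - 12*2 - 8*(-6) + 2*(-6)) + 137 = 66*(-48 + 36 - 24 + 48 - 12) + 137 = 66*0 + 137 = 0 + 137 = 137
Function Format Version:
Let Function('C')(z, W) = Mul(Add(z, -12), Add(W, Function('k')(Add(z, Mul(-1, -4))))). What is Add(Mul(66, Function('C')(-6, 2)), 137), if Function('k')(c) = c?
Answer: 137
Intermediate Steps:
Function('C')(z, W) = Mul(Add(-12, z), Add(4, W, z)) (Function('C')(z, W) = Mul(Add(z, -12), Add(W, Add(z, Mul(-1, -4)))) = Mul(Add(-12, z), Add(W, Add(z, 4))) = Mul(Add(-12, z), Add(W, Add(4, z))) = Mul(Add(-12, z), Add(4, W, z)))
Add(Mul(66, Function('C')(-6, 2)), 137) = Add(Mul(66, Add(-48, Pow(-6, 2), Mul(-12, 2), Mul(-8, -6), Mul(2, -6))), 137) = Add(Mul(66, Add(-48, 36, -24, 48, -12)), 137) = Add(Mul(66, 0), 137) = Add(0, 137) = 137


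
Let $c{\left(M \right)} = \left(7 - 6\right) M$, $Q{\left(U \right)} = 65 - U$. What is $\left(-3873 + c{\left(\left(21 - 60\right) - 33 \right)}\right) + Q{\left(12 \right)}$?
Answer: $-3892$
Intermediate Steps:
$c{\left(M \right)} = M$ ($c{\left(M \right)} = 1 M = M$)
$\left(-3873 + c{\left(\left(21 - 60\right) - 33 \right)}\right) + Q{\left(12 \right)} = \left(-3873 + \left(\left(21 - 60\right) - 33\right)\right) + \left(65 - 12\right) = \left(-3873 - 72\right) + \left(65 - 12\right) = \left(-3873 - 72\right) + 53 = -3945 + 53 = -3892$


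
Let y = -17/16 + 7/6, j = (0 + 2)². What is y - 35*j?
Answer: -6715/48 ≈ -139.90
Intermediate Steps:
j = 4 (j = 2² = 4)
y = 5/48 (y = -17*1/16 + 7*(⅙) = -17/16 + 7/6 = 5/48 ≈ 0.10417)
y - 35*j = 5/48 - 35*4 = 5/48 - 140 = -6715/48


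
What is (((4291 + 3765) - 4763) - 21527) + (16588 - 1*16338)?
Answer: -17984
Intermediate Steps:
(((4291 + 3765) - 4763) - 21527) + (16588 - 1*16338) = ((8056 - 4763) - 21527) + (16588 - 16338) = (3293 - 21527) + 250 = -18234 + 250 = -17984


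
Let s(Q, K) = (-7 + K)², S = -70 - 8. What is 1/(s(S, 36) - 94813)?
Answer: -1/93972 ≈ -1.0641e-5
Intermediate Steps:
S = -78
1/(s(S, 36) - 94813) = 1/((-7 + 36)² - 94813) = 1/(29² - 94813) = 1/(841 - 94813) = 1/(-93972) = -1/93972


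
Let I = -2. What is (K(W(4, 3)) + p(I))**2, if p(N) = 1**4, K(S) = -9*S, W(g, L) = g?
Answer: 1225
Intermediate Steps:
p(N) = 1
(K(W(4, 3)) + p(I))**2 = (-9*4 + 1)**2 = (-36 + 1)**2 = (-35)**2 = 1225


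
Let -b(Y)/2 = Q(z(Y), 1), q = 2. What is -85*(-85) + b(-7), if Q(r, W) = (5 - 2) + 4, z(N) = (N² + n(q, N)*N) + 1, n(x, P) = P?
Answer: 7211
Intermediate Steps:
z(N) = 1 + 2*N² (z(N) = (N² + N*N) + 1 = (N² + N²) + 1 = 2*N² + 1 = 1 + 2*N²)
Q(r, W) = 7 (Q(r, W) = 3 + 4 = 7)
b(Y) = -14 (b(Y) = -2*7 = -14)
-85*(-85) + b(-7) = -85*(-85) - 14 = 7225 - 14 = 7211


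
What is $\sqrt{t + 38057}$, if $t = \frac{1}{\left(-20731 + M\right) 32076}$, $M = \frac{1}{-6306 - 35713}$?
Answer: $\frac{43 \sqrt{5510645304845915765995310}}{517430958660} \approx 195.08$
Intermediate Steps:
$M = - \frac{1}{42019}$ ($M = \frac{1}{-42019} = - \frac{1}{42019} \approx -2.3799 \cdot 10^{-5}$)
$t = - \frac{42019}{27941271767640}$ ($t = \frac{1}{\left(-20731 - \frac{1}{42019}\right) 32076} = \frac{1}{- \frac{871095890}{42019}} \cdot \frac{1}{32076} = \left(- \frac{42019}{871095890}\right) \frac{1}{32076} = - \frac{42019}{27941271767640} \approx -1.5038 \cdot 10^{-9}$)
$\sqrt{t + 38057} = \sqrt{- \frac{42019}{27941271767640} + 38057} = \sqrt{\frac{1063360979661033461}{27941271767640}} = \frac{43 \sqrt{5510645304845915765995310}}{517430958660}$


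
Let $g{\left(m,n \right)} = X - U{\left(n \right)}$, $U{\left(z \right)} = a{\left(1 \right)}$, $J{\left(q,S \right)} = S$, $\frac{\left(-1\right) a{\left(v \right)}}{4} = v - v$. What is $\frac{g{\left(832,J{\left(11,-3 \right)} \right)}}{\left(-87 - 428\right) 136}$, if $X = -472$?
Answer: $\frac{59}{8755} \approx 0.006739$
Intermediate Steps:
$a{\left(v \right)} = 0$ ($a{\left(v \right)} = - 4 \left(v - v\right) = \left(-4\right) 0 = 0$)
$U{\left(z \right)} = 0$
$g{\left(m,n \right)} = -472$ ($g{\left(m,n \right)} = -472 - 0 = -472 + 0 = -472$)
$\frac{g{\left(832,J{\left(11,-3 \right)} \right)}}{\left(-87 - 428\right) 136} = - \frac{472}{\left(-87 - 428\right) 136} = - \frac{472}{\left(-515\right) 136} = - \frac{472}{-70040} = \left(-472\right) \left(- \frac{1}{70040}\right) = \frac{59}{8755}$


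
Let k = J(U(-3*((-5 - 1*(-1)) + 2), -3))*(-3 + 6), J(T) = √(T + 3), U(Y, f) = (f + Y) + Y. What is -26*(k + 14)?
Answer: -364 - 156*√3 ≈ -634.20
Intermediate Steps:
U(Y, f) = f + 2*Y (U(Y, f) = (Y + f) + Y = f + 2*Y)
J(T) = √(3 + T)
k = 6*√3 (k = √(3 + (-3 + 2*(-3*((-5 - 1*(-1)) + 2))))*(-3 + 6) = √(3 + (-3 + 2*(-3*((-5 + 1) + 2))))*3 = √(3 + (-3 + 2*(-3*(-4 + 2))))*3 = √(3 + (-3 + 2*(-3*(-2))))*3 = √(3 + (-3 + 2*6))*3 = √(3 + (-3 + 12))*3 = √(3 + 9)*3 = √12*3 = (2*√3)*3 = 6*√3 ≈ 10.392)
-26*(k + 14) = -26*(6*√3 + 14) = -26*(14 + 6*√3) = -364 - 156*√3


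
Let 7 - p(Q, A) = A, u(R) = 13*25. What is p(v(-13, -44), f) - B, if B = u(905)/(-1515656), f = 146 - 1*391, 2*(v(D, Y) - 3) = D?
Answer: 381945637/1515656 ≈ 252.00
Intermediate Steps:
v(D, Y) = 3 + D/2
f = -245 (f = 146 - 391 = -245)
u(R) = 325
p(Q, A) = 7 - A
B = -325/1515656 (B = 325/(-1515656) = 325*(-1/1515656) = -325/1515656 ≈ -0.00021443)
p(v(-13, -44), f) - B = (7 - 1*(-245)) - 1*(-325/1515656) = (7 + 245) + 325/1515656 = 252 + 325/1515656 = 381945637/1515656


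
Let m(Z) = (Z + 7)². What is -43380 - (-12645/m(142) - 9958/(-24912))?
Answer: -11996069789939/276535656 ≈ -43380.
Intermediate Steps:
m(Z) = (7 + Z)²
-43380 - (-12645/m(142) - 9958/(-24912)) = -43380 - (-12645/(7 + 142)² - 9958/(-24912)) = -43380 - (-12645/(149²) - 9958*(-1/24912)) = -43380 - (-12645/22201 + 4979/12456) = -43380 - 1*(-46967341/276535656) = -43380 + 46967341/276535656 = -11996069789939/276535656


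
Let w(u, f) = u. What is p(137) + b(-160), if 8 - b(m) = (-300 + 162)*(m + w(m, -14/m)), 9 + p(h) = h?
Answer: -44024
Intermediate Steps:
p(h) = -9 + h
b(m) = 8 + 276*m (b(m) = 8 - (-300 + 162)*(m + m) = 8 - (-138)*2*m = 8 - (-276)*m = 8 + 276*m)
p(137) + b(-160) = (-9 + 137) + (8 + 276*(-160)) = 128 + (8 - 44160) = 128 - 44152 = -44024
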